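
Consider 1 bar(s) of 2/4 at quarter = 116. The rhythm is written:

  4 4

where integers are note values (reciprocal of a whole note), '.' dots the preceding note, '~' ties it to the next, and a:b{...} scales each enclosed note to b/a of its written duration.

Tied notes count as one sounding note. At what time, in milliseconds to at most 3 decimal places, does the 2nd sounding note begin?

1. 0.0ms @ 0 + 517.241ms (1)
2. 517.241ms @ 1 + 517.241ms (1)

note 2 onset = 1b = 517.241ms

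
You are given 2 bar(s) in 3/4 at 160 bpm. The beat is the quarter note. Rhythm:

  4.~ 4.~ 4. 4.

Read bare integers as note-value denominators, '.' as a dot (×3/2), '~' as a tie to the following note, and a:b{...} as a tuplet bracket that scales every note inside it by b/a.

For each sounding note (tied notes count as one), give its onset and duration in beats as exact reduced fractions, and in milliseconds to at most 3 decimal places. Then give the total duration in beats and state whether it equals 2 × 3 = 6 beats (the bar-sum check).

1) 0.0ms=0b +1687.5ms=9/2b
2) 1687.5ms=9/2b +562.5ms=3/2b
Σ=6b of 6 (160bpm 3/4) — PASS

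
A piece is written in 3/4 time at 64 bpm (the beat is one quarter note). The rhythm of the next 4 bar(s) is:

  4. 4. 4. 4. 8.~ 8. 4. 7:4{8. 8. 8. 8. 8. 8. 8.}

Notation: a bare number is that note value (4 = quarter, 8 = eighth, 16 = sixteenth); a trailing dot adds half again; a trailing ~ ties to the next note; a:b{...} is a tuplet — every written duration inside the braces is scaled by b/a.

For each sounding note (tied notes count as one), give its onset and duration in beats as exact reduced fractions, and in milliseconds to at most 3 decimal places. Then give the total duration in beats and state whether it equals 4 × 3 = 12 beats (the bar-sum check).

1) 0.0ms=0b +1406.25ms=3/2b
2) 1406.25ms=3/2b +1406.25ms=3/2b
3) 2812.5ms=3b +1406.25ms=3/2b
4) 4218.75ms=9/2b +1406.25ms=3/2b
5) 5625.0ms=6b +1406.25ms=3/2b
6) 7031.25ms=15/2b +1406.25ms=3/2b
7) 8437.5ms=9b +401.786ms=3/7b
8) 8839.286ms=66/7b +401.786ms=3/7b
9) 9241.071ms=69/7b +401.786ms=3/7b
10) 9642.857ms=72/7b +401.786ms=3/7b
11) 10044.643ms=75/7b +401.786ms=3/7b
12) 10446.429ms=78/7b +401.786ms=3/7b
13) 10848.214ms=81/7b +401.786ms=3/7b
Σ=12b of 12 (64bpm 3/4) — PASS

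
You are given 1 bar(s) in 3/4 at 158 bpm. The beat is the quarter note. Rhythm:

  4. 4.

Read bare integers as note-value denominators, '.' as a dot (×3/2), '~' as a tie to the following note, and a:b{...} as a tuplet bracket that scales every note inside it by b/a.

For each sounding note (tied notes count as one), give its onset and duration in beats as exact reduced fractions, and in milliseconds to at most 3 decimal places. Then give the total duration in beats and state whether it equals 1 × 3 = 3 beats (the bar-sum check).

1) 0.0ms=0b +569.62ms=3/2b
2) 569.62ms=3/2b +569.62ms=3/2b
Σ=3b of 3 (158bpm 3/4) — PASS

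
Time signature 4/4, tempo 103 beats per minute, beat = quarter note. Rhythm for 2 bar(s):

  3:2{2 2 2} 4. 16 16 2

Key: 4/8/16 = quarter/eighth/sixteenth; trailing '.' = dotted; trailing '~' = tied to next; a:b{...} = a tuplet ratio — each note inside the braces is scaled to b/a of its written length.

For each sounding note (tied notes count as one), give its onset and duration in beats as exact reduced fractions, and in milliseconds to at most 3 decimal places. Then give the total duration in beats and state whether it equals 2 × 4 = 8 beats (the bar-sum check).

1) 0.0ms=0b +776.699ms=4/3b
2) 776.699ms=4/3b +776.699ms=4/3b
3) 1553.398ms=8/3b +776.699ms=4/3b
4) 2330.097ms=4b +873.786ms=3/2b
5) 3203.883ms=11/2b +145.631ms=1/4b
6) 3349.515ms=23/4b +145.631ms=1/4b
7) 3495.146ms=6b +1165.049ms=2b
Σ=8b of 8 (103bpm 4/4) — PASS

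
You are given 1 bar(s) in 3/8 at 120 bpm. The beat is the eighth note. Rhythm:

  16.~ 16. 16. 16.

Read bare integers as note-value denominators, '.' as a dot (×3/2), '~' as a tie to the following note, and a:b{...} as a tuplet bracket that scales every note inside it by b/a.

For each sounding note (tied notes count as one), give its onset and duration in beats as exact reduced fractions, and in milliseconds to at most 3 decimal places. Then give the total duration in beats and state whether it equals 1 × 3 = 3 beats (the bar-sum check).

1) 0.0ms=0b +750.0ms=3/2b
2) 750.0ms=3/2b +375.0ms=3/4b
3) 1125.0ms=9/4b +375.0ms=3/4b
Σ=3b of 3 (120bpm 3/8) — PASS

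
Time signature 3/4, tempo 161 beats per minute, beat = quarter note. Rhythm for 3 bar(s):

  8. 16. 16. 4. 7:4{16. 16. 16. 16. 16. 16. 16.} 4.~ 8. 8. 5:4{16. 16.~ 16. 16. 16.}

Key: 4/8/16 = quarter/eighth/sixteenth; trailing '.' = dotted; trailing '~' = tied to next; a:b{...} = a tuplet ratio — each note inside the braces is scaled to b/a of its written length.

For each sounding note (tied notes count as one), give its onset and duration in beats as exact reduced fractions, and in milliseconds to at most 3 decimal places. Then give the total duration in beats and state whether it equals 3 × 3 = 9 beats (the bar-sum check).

1) 0.0ms=0b +279.503ms=3/4b
2) 279.503ms=3/4b +139.752ms=3/8b
3) 419.255ms=9/8b +139.752ms=3/8b
4) 559.006ms=3/2b +559.006ms=3/2b
5) 1118.012ms=3b +79.858ms=3/14b
6) 1197.87ms=45/14b +79.858ms=3/14b
7) 1277.728ms=24/7b +79.858ms=3/14b
8) 1357.587ms=51/14b +79.858ms=3/14b
9) 1437.445ms=27/7b +79.858ms=3/14b
10) 1517.303ms=57/14b +79.858ms=3/14b
11) 1597.161ms=30/7b +79.858ms=3/14b
12) 1677.019ms=9/2b +838.509ms=9/4b
13) 2515.528ms=27/4b +279.503ms=3/4b
14) 2795.031ms=15/2b +111.801ms=3/10b
15) 2906.832ms=39/5b +223.602ms=3/5b
16) 3130.435ms=42/5b +111.801ms=3/10b
17) 3242.236ms=87/10b +111.801ms=3/10b
Σ=9b of 9 (161bpm 3/4) — PASS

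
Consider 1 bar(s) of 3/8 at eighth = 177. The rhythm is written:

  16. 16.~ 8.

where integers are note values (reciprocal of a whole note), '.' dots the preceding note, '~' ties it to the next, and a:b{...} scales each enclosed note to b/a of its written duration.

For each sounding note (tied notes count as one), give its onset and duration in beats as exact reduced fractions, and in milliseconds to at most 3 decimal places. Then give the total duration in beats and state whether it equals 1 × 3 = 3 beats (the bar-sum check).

1) 0.0ms=0b +254.237ms=3/4b
2) 254.237ms=3/4b +762.712ms=9/4b
Σ=3b of 3 (177bpm 3/8) — PASS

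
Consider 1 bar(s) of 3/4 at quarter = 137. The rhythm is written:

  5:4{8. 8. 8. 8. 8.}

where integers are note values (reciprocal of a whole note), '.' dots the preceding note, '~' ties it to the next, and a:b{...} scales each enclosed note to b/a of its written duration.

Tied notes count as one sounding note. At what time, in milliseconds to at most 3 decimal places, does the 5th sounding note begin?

note 5 onset = 12/5b = 1051.095ms

1. 0.0ms @ 0 + 262.774ms (3/5)
2. 262.774ms @ 3/5 + 262.774ms (3/5)
3. 525.547ms @ 6/5 + 262.774ms (3/5)
4. 788.321ms @ 9/5 + 262.774ms (3/5)
5. 1051.095ms @ 12/5 + 262.774ms (3/5)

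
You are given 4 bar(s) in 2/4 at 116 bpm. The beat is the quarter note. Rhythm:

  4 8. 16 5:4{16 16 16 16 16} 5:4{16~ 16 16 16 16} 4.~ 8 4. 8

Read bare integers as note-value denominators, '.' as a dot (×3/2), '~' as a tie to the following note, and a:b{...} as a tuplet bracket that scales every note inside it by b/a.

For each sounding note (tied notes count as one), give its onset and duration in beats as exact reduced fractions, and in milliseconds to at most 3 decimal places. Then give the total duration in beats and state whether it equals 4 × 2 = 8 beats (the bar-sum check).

1) 0.0ms=0b +517.241ms=1b
2) 517.241ms=1b +387.931ms=3/4b
3) 905.172ms=7/4b +129.31ms=1/4b
4) 1034.483ms=2b +103.448ms=1/5b
5) 1137.931ms=11/5b +103.448ms=1/5b
6) 1241.379ms=12/5b +103.448ms=1/5b
7) 1344.828ms=13/5b +103.448ms=1/5b
8) 1448.276ms=14/5b +103.448ms=1/5b
9) 1551.724ms=3b +206.897ms=2/5b
10) 1758.621ms=17/5b +103.448ms=1/5b
11) 1862.069ms=18/5b +103.448ms=1/5b
12) 1965.517ms=19/5b +103.448ms=1/5b
13) 2068.966ms=4b +1034.483ms=2b
14) 3103.448ms=6b +775.862ms=3/2b
15) 3879.31ms=15/2b +258.621ms=1/2b
Σ=8b of 8 (116bpm 2/4) — PASS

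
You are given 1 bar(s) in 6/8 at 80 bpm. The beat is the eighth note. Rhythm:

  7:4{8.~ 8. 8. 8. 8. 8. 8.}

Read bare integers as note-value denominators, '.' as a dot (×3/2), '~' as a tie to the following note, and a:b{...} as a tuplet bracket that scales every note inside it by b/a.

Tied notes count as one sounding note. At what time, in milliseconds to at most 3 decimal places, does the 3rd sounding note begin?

note 3 onset = 18/7b = 1928.571ms

1. 0.0ms @ 0 + 1285.714ms (12/7)
2. 1285.714ms @ 12/7 + 642.857ms (6/7)
3. 1928.571ms @ 18/7 + 642.857ms (6/7)
4. 2571.429ms @ 24/7 + 642.857ms (6/7)
5. 3214.286ms @ 30/7 + 642.857ms (6/7)
6. 3857.143ms @ 36/7 + 642.857ms (6/7)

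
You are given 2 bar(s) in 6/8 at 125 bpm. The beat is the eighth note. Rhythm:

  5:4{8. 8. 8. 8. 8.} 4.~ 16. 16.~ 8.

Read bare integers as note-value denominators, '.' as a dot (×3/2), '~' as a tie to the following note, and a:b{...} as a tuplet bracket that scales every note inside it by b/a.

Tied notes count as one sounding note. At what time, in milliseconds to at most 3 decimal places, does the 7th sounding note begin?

note 7 onset = 39/4b = 4680.0ms

1. 0.0ms @ 0 + 576.0ms (6/5)
2. 576.0ms @ 6/5 + 576.0ms (6/5)
3. 1152.0ms @ 12/5 + 576.0ms (6/5)
4. 1728.0ms @ 18/5 + 576.0ms (6/5)
5. 2304.0ms @ 24/5 + 576.0ms (6/5)
6. 2880.0ms @ 6 + 1800.0ms (15/4)
7. 4680.0ms @ 39/4 + 1080.0ms (9/4)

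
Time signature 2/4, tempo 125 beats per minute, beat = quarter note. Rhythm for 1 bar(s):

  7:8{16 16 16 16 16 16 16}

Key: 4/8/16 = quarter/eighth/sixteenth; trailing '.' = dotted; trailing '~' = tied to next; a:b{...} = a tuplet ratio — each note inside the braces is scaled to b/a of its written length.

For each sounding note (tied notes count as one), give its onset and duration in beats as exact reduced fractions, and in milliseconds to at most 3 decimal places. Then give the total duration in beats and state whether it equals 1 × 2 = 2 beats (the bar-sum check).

1) 0.0ms=0b +137.143ms=2/7b
2) 137.143ms=2/7b +137.143ms=2/7b
3) 274.286ms=4/7b +137.143ms=2/7b
4) 411.429ms=6/7b +137.143ms=2/7b
5) 548.571ms=8/7b +137.143ms=2/7b
6) 685.714ms=10/7b +137.143ms=2/7b
7) 822.857ms=12/7b +137.143ms=2/7b
Σ=2b of 2 (125bpm 2/4) — PASS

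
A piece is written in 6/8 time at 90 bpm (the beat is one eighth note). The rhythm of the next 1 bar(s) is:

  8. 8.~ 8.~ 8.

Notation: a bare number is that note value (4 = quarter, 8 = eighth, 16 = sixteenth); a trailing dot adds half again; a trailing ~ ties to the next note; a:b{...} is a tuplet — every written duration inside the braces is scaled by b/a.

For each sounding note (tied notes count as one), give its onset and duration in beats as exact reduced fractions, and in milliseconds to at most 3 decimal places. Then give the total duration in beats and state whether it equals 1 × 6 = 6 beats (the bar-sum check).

1) 0.0ms=0b +1000.0ms=3/2b
2) 1000.0ms=3/2b +3000.0ms=9/2b
Σ=6b of 6 (90bpm 6/8) — PASS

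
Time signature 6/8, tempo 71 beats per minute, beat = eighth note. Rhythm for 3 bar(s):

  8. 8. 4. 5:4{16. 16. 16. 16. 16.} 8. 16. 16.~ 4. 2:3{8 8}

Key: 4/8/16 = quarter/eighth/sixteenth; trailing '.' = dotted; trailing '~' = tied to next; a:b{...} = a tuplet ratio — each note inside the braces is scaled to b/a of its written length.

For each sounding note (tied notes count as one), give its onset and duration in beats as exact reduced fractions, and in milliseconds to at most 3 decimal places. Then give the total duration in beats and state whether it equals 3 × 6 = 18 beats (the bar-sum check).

1) 0.0ms=0b +1267.606ms=3/2b
2) 1267.606ms=3/2b +1267.606ms=3/2b
3) 2535.211ms=3b +2535.211ms=3b
4) 5070.423ms=6b +507.042ms=3/5b
5) 5577.465ms=33/5b +507.042ms=3/5b
6) 6084.507ms=36/5b +507.042ms=3/5b
7) 6591.549ms=39/5b +507.042ms=3/5b
8) 7098.592ms=42/5b +507.042ms=3/5b
9) 7605.634ms=9b +1267.606ms=3/2b
10) 8873.239ms=21/2b +633.803ms=3/4b
11) 9507.042ms=45/4b +3169.014ms=15/4b
12) 12676.056ms=15b +1267.606ms=3/2b
13) 13943.662ms=33/2b +1267.606ms=3/2b
Σ=18b of 18 (71bpm 6/8) — PASS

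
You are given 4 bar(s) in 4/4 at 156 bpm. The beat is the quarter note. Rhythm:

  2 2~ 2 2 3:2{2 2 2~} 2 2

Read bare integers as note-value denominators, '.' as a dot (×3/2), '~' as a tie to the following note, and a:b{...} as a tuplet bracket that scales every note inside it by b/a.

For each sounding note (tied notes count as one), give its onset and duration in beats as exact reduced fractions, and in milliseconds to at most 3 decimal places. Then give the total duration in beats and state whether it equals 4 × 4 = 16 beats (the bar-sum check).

1) 0.0ms=0b +769.231ms=2b
2) 769.231ms=2b +1538.462ms=4b
3) 2307.692ms=6b +769.231ms=2b
4) 3076.923ms=8b +512.821ms=4/3b
5) 3589.744ms=28/3b +512.821ms=4/3b
6) 4102.564ms=32/3b +1282.051ms=10/3b
7) 5384.615ms=14b +769.231ms=2b
Σ=16b of 16 (156bpm 4/4) — PASS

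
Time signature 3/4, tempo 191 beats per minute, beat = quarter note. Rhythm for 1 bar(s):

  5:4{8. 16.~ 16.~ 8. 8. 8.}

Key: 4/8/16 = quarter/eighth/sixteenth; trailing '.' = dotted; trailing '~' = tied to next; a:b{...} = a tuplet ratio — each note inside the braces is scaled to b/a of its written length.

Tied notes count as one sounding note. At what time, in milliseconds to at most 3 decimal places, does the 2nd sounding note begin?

1. 0.0ms @ 0 + 188.482ms (3/5)
2. 188.482ms @ 3/5 + 376.963ms (6/5)
3. 565.445ms @ 9/5 + 188.482ms (3/5)
4. 753.927ms @ 12/5 + 188.482ms (3/5)

note 2 onset = 3/5b = 188.482ms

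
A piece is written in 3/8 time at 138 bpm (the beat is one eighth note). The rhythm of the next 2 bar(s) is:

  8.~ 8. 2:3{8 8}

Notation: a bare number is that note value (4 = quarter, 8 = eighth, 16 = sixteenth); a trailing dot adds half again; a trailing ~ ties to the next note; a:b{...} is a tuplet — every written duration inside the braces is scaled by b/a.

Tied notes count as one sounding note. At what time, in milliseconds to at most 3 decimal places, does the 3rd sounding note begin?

1. 0.0ms @ 0 + 1304.348ms (3)
2. 1304.348ms @ 3 + 652.174ms (3/2)
3. 1956.522ms @ 9/2 + 652.174ms (3/2)

note 3 onset = 9/2b = 1956.522ms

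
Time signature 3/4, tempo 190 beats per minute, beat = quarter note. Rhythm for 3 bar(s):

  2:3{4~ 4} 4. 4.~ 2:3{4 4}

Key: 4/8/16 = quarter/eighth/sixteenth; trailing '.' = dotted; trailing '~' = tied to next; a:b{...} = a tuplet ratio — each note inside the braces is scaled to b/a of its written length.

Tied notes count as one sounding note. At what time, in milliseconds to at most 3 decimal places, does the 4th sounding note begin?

note 4 onset = 15/2b = 2368.421ms

1. 0.0ms @ 0 + 947.368ms (3)
2. 947.368ms @ 3 + 473.684ms (3/2)
3. 1421.053ms @ 9/2 + 947.368ms (3)
4. 2368.421ms @ 15/2 + 473.684ms (3/2)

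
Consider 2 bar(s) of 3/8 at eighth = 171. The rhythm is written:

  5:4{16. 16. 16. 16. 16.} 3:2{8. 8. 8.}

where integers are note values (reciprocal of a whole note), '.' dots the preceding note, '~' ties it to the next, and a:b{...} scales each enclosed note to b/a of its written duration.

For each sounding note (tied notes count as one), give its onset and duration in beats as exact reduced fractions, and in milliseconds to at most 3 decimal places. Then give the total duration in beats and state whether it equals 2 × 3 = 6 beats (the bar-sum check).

1) 0.0ms=0b +210.526ms=3/5b
2) 210.526ms=3/5b +210.526ms=3/5b
3) 421.053ms=6/5b +210.526ms=3/5b
4) 631.579ms=9/5b +210.526ms=3/5b
5) 842.105ms=12/5b +210.526ms=3/5b
6) 1052.632ms=3b +350.877ms=1b
7) 1403.509ms=4b +350.877ms=1b
8) 1754.386ms=5b +350.877ms=1b
Σ=6b of 6 (171bpm 3/8) — PASS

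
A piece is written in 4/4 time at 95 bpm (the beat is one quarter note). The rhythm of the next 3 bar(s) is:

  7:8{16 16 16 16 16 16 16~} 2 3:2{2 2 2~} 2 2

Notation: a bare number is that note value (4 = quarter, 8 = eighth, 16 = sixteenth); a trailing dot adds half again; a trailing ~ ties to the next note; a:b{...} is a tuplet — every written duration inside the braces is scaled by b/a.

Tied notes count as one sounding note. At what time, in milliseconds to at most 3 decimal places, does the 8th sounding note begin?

note 8 onset = 4b = 2526.316ms

1. 0.0ms @ 0 + 180.451ms (2/7)
2. 180.451ms @ 2/7 + 180.451ms (2/7)
3. 360.902ms @ 4/7 + 180.451ms (2/7)
4. 541.353ms @ 6/7 + 180.451ms (2/7)
5. 721.805ms @ 8/7 + 180.451ms (2/7)
6. 902.256ms @ 10/7 + 180.451ms (2/7)
7. 1082.707ms @ 12/7 + 1443.609ms (16/7)
8. 2526.316ms @ 4 + 842.105ms (4/3)
9. 3368.421ms @ 16/3 + 842.105ms (4/3)
10. 4210.526ms @ 20/3 + 2105.263ms (10/3)
11. 6315.789ms @ 10 + 1263.158ms (2)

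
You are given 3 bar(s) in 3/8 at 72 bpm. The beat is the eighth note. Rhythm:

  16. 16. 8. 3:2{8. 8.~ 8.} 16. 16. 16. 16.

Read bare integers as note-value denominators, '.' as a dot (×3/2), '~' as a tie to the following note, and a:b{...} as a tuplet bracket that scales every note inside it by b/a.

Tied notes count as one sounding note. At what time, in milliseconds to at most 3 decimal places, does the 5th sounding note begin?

1. 0.0ms @ 0 + 625.0ms (3/4)
2. 625.0ms @ 3/4 + 625.0ms (3/4)
3. 1250.0ms @ 3/2 + 1250.0ms (3/2)
4. 2500.0ms @ 3 + 833.333ms (1)
5. 3333.333ms @ 4 + 1666.667ms (2)
6. 5000.0ms @ 6 + 625.0ms (3/4)
7. 5625.0ms @ 27/4 + 625.0ms (3/4)
8. 6250.0ms @ 15/2 + 625.0ms (3/4)
9. 6875.0ms @ 33/4 + 625.0ms (3/4)

note 5 onset = 4b = 3333.333ms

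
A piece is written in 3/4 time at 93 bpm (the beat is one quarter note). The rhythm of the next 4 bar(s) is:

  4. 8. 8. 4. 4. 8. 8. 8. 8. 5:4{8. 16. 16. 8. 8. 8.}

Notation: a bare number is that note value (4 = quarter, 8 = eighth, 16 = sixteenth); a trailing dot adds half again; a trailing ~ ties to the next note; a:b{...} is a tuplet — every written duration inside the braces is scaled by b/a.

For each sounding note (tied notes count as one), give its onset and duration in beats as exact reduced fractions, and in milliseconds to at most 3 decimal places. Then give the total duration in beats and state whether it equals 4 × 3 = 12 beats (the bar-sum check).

1) 0.0ms=0b +967.742ms=3/2b
2) 967.742ms=3/2b +483.871ms=3/4b
3) 1451.613ms=9/4b +483.871ms=3/4b
4) 1935.484ms=3b +967.742ms=3/2b
5) 2903.226ms=9/2b +967.742ms=3/2b
6) 3870.968ms=6b +483.871ms=3/4b
7) 4354.839ms=27/4b +483.871ms=3/4b
8) 4838.71ms=15/2b +483.871ms=3/4b
9) 5322.581ms=33/4b +483.871ms=3/4b
10) 5806.452ms=9b +387.097ms=3/5b
11) 6193.548ms=48/5b +193.548ms=3/10b
12) 6387.097ms=99/10b +193.548ms=3/10b
13) 6580.645ms=51/5b +387.097ms=3/5b
14) 6967.742ms=54/5b +387.097ms=3/5b
15) 7354.839ms=57/5b +387.097ms=3/5b
Σ=12b of 12 (93bpm 3/4) — PASS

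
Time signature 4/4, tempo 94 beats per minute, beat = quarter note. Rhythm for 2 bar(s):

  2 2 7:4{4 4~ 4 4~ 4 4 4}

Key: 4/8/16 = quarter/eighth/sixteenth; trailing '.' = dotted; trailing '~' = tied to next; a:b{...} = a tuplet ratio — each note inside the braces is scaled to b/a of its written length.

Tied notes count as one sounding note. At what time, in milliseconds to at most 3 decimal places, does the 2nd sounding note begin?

note 2 onset = 2b = 1276.596ms

1. 0.0ms @ 0 + 1276.596ms (2)
2. 1276.596ms @ 2 + 1276.596ms (2)
3. 2553.191ms @ 4 + 364.742ms (4/7)
4. 2917.933ms @ 32/7 + 729.483ms (8/7)
5. 3647.416ms @ 40/7 + 729.483ms (8/7)
6. 4376.9ms @ 48/7 + 364.742ms (4/7)
7. 4741.641ms @ 52/7 + 364.742ms (4/7)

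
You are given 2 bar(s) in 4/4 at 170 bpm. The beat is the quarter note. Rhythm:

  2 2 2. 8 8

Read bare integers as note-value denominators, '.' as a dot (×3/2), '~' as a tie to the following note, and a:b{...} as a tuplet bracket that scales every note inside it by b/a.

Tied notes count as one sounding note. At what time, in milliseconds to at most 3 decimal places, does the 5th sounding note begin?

1. 0.0ms @ 0 + 705.882ms (2)
2. 705.882ms @ 2 + 705.882ms (2)
3. 1411.765ms @ 4 + 1058.824ms (3)
4. 2470.588ms @ 7 + 176.471ms (1/2)
5. 2647.059ms @ 15/2 + 176.471ms (1/2)

note 5 onset = 15/2b = 2647.059ms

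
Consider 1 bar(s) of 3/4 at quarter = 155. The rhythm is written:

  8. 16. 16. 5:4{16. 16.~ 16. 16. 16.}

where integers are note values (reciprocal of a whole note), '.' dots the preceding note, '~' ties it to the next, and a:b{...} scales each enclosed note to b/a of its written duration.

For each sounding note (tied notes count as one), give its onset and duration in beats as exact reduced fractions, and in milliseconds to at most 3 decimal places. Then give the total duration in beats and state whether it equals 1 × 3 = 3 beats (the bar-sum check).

1) 0.0ms=0b +290.323ms=3/4b
2) 290.323ms=3/4b +145.161ms=3/8b
3) 435.484ms=9/8b +145.161ms=3/8b
4) 580.645ms=3/2b +116.129ms=3/10b
5) 696.774ms=9/5b +232.258ms=3/5b
6) 929.032ms=12/5b +116.129ms=3/10b
7) 1045.161ms=27/10b +116.129ms=3/10b
Σ=3b of 3 (155bpm 3/4) — PASS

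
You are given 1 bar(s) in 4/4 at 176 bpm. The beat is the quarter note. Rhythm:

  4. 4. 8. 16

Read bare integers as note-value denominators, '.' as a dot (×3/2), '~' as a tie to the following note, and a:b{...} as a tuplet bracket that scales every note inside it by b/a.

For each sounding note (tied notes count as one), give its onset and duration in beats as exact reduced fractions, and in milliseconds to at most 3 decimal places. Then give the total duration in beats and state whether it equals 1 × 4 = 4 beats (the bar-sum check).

1) 0.0ms=0b +511.364ms=3/2b
2) 511.364ms=3/2b +511.364ms=3/2b
3) 1022.727ms=3b +255.682ms=3/4b
4) 1278.409ms=15/4b +85.227ms=1/4b
Σ=4b of 4 (176bpm 4/4) — PASS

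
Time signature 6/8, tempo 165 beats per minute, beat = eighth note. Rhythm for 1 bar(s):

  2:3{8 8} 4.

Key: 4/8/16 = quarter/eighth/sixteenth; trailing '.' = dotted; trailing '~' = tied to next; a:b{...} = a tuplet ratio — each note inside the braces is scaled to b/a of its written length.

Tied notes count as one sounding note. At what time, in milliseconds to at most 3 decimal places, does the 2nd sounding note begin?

note 2 onset = 3/2b = 545.455ms

1. 0.0ms @ 0 + 545.455ms (3/2)
2. 545.455ms @ 3/2 + 545.455ms (3/2)
3. 1090.909ms @ 3 + 1090.909ms (3)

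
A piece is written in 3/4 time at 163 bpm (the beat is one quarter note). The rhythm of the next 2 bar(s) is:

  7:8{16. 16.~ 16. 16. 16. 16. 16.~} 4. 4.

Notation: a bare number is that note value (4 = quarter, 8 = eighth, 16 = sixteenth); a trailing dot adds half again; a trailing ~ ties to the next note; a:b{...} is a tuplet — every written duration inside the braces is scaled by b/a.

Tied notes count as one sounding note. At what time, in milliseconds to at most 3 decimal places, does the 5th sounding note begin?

1. 0.0ms @ 0 + 157.756ms (3/7)
2. 157.756ms @ 3/7 + 315.513ms (6/7)
3. 473.269ms @ 9/7 + 157.756ms (3/7)
4. 631.025ms @ 12/7 + 157.756ms (3/7)
5. 788.782ms @ 15/7 + 157.756ms (3/7)
6. 946.538ms @ 18/7 + 709.904ms (27/14)
7. 1656.442ms @ 9/2 + 552.147ms (3/2)

note 5 onset = 15/7b = 788.782ms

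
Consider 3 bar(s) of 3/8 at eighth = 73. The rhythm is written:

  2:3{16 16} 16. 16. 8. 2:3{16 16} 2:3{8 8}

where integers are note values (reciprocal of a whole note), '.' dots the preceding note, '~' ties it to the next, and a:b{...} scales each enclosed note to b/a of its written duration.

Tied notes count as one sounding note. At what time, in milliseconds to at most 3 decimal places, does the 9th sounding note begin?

note 9 onset = 15/2b = 6164.384ms

1. 0.0ms @ 0 + 616.438ms (3/4)
2. 616.438ms @ 3/4 + 616.438ms (3/4)
3. 1232.877ms @ 3/2 + 616.438ms (3/4)
4. 1849.315ms @ 9/4 + 616.438ms (3/4)
5. 2465.753ms @ 3 + 1232.877ms (3/2)
6. 3698.63ms @ 9/2 + 616.438ms (3/4)
7. 4315.068ms @ 21/4 + 616.438ms (3/4)
8. 4931.507ms @ 6 + 1232.877ms (3/2)
9. 6164.384ms @ 15/2 + 1232.877ms (3/2)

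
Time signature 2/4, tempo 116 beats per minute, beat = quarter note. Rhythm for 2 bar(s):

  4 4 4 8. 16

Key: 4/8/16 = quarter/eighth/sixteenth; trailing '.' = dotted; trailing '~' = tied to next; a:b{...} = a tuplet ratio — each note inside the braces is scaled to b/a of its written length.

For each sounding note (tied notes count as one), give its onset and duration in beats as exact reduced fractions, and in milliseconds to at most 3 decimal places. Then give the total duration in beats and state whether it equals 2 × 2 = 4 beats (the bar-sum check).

1) 0.0ms=0b +517.241ms=1b
2) 517.241ms=1b +517.241ms=1b
3) 1034.483ms=2b +517.241ms=1b
4) 1551.724ms=3b +387.931ms=3/4b
5) 1939.655ms=15/4b +129.31ms=1/4b
Σ=4b of 4 (116bpm 2/4) — PASS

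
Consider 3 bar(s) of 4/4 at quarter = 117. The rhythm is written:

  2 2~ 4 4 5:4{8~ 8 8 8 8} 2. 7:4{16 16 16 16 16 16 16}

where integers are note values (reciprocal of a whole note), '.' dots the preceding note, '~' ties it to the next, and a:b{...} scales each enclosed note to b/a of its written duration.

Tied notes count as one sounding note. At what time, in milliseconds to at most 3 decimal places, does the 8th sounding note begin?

1. 0.0ms @ 0 + 1025.641ms (2)
2. 1025.641ms @ 2 + 1538.462ms (3)
3. 2564.103ms @ 5 + 512.821ms (1)
4. 3076.923ms @ 6 + 410.256ms (4/5)
5. 3487.179ms @ 34/5 + 205.128ms (2/5)
6. 3692.308ms @ 36/5 + 205.128ms (2/5)
7. 3897.436ms @ 38/5 + 205.128ms (2/5)
8. 4102.564ms @ 8 + 1538.462ms (3)
9. 5641.026ms @ 11 + 73.26ms (1/7)
10. 5714.286ms @ 78/7 + 73.26ms (1/7)
11. 5787.546ms @ 79/7 + 73.26ms (1/7)
12. 5860.806ms @ 80/7 + 73.26ms (1/7)
13. 5934.066ms @ 81/7 + 73.26ms (1/7)
14. 6007.326ms @ 82/7 + 73.26ms (1/7)
15. 6080.586ms @ 83/7 + 73.26ms (1/7)

note 8 onset = 8b = 4102.564ms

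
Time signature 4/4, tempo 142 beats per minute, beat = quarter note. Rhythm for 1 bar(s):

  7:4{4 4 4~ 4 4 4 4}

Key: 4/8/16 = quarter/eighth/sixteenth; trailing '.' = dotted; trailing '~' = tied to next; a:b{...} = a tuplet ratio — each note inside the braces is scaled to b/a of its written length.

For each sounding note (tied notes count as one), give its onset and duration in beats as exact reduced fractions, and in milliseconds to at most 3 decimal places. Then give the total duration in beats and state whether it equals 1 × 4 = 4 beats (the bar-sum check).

1) 0.0ms=0b +241.449ms=4/7b
2) 241.449ms=4/7b +241.449ms=4/7b
3) 482.897ms=8/7b +482.897ms=8/7b
4) 965.795ms=16/7b +241.449ms=4/7b
5) 1207.243ms=20/7b +241.449ms=4/7b
6) 1448.692ms=24/7b +241.449ms=4/7b
Σ=4b of 4 (142bpm 4/4) — PASS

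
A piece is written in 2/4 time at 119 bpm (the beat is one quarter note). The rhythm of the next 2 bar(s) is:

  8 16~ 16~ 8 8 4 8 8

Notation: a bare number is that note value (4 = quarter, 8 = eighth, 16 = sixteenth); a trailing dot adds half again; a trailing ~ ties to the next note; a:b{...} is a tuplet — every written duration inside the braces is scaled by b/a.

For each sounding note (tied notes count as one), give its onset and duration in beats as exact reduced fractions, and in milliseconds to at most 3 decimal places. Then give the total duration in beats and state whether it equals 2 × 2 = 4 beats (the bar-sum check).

1) 0.0ms=0b +252.101ms=1/2b
2) 252.101ms=1/2b +504.202ms=1b
3) 756.303ms=3/2b +252.101ms=1/2b
4) 1008.403ms=2b +504.202ms=1b
5) 1512.605ms=3b +252.101ms=1/2b
6) 1764.706ms=7/2b +252.101ms=1/2b
Σ=4b of 4 (119bpm 2/4) — PASS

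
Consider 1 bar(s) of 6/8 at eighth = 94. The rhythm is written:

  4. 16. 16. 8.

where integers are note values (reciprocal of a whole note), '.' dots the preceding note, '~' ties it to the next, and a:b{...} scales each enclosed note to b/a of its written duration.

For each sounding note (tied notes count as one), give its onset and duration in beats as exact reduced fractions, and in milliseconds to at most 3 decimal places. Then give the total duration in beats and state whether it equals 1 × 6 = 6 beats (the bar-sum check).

1) 0.0ms=0b +1914.894ms=3b
2) 1914.894ms=3b +478.723ms=3/4b
3) 2393.617ms=15/4b +478.723ms=3/4b
4) 2872.34ms=9/2b +957.447ms=3/2b
Σ=6b of 6 (94bpm 6/8) — PASS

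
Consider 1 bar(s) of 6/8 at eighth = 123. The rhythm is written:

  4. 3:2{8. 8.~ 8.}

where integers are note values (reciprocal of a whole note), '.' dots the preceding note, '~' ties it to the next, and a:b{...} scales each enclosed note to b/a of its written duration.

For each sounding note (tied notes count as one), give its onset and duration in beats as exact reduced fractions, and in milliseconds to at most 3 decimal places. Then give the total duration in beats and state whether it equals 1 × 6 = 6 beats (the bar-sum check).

1) 0.0ms=0b +1463.415ms=3b
2) 1463.415ms=3b +487.805ms=1b
3) 1951.22ms=4b +975.61ms=2b
Σ=6b of 6 (123bpm 6/8) — PASS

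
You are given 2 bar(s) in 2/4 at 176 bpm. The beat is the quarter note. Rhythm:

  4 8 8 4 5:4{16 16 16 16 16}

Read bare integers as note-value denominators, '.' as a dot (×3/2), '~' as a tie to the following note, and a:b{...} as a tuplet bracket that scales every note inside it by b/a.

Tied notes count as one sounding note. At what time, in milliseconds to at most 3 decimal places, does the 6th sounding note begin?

note 6 onset = 16/5b = 1090.909ms

1. 0.0ms @ 0 + 340.909ms (1)
2. 340.909ms @ 1 + 170.455ms (1/2)
3. 511.364ms @ 3/2 + 170.455ms (1/2)
4. 681.818ms @ 2 + 340.909ms (1)
5. 1022.727ms @ 3 + 68.182ms (1/5)
6. 1090.909ms @ 16/5 + 68.182ms (1/5)
7. 1159.091ms @ 17/5 + 68.182ms (1/5)
8. 1227.273ms @ 18/5 + 68.182ms (1/5)
9. 1295.455ms @ 19/5 + 68.182ms (1/5)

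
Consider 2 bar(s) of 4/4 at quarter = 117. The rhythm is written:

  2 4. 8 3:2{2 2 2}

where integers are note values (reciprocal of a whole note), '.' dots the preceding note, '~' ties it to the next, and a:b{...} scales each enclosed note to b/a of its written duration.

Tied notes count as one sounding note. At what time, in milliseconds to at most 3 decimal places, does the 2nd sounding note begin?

1. 0.0ms @ 0 + 1025.641ms (2)
2. 1025.641ms @ 2 + 769.231ms (3/2)
3. 1794.872ms @ 7/2 + 256.41ms (1/2)
4. 2051.282ms @ 4 + 683.761ms (4/3)
5. 2735.043ms @ 16/3 + 683.761ms (4/3)
6. 3418.803ms @ 20/3 + 683.761ms (4/3)

note 2 onset = 2b = 1025.641ms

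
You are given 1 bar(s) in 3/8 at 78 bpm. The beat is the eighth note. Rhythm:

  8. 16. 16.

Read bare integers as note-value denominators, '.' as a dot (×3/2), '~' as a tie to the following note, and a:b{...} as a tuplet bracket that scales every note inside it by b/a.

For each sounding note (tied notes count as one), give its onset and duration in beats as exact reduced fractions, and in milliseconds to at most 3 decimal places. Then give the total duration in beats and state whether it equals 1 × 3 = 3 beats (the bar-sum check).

1) 0.0ms=0b +1153.846ms=3/2b
2) 1153.846ms=3/2b +576.923ms=3/4b
3) 1730.769ms=9/4b +576.923ms=3/4b
Σ=3b of 3 (78bpm 3/8) — PASS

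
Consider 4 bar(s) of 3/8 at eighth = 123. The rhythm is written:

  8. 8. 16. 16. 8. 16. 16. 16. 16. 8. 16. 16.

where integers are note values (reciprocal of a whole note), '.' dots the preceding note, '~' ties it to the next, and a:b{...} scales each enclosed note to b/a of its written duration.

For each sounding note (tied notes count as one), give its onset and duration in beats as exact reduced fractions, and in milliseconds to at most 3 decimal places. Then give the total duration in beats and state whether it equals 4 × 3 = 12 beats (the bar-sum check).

1) 0.0ms=0b +731.707ms=3/2b
2) 731.707ms=3/2b +731.707ms=3/2b
3) 1463.415ms=3b +365.854ms=3/4b
4) 1829.268ms=15/4b +365.854ms=3/4b
5) 2195.122ms=9/2b +731.707ms=3/2b
6) 2926.829ms=6b +365.854ms=3/4b
7) 3292.683ms=27/4b +365.854ms=3/4b
8) 3658.537ms=15/2b +365.854ms=3/4b
9) 4024.39ms=33/4b +365.854ms=3/4b
10) 4390.244ms=9b +731.707ms=3/2b
11) 5121.951ms=21/2b +365.854ms=3/4b
12) 5487.805ms=45/4b +365.854ms=3/4b
Σ=12b of 12 (123bpm 3/8) — PASS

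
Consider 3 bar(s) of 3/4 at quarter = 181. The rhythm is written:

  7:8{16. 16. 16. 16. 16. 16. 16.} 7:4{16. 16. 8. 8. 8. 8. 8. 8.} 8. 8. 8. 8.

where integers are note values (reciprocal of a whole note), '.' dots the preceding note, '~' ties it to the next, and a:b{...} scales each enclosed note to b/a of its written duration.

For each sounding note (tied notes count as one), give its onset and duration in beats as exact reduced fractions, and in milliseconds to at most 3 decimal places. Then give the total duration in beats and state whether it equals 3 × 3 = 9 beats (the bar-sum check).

1) 0.0ms=0b +142.068ms=3/7b
2) 142.068ms=3/7b +142.068ms=3/7b
3) 284.136ms=6/7b +142.068ms=3/7b
4) 426.204ms=9/7b +142.068ms=3/7b
5) 568.272ms=12/7b +142.068ms=3/7b
6) 710.339ms=15/7b +142.068ms=3/7b
7) 852.407ms=18/7b +142.068ms=3/7b
8) 994.475ms=3b +71.034ms=3/14b
9) 1065.509ms=45/14b +71.034ms=3/14b
10) 1136.543ms=24/7b +142.068ms=3/7b
11) 1278.611ms=27/7b +142.068ms=3/7b
12) 1420.679ms=30/7b +142.068ms=3/7b
13) 1562.747ms=33/7b +142.068ms=3/7b
14) 1704.815ms=36/7b +142.068ms=3/7b
15) 1846.882ms=39/7b +142.068ms=3/7b
16) 1988.95ms=6b +248.619ms=3/4b
17) 2237.569ms=27/4b +248.619ms=3/4b
18) 2486.188ms=15/2b +248.619ms=3/4b
19) 2734.807ms=33/4b +248.619ms=3/4b
Σ=9b of 9 (181bpm 3/4) — PASS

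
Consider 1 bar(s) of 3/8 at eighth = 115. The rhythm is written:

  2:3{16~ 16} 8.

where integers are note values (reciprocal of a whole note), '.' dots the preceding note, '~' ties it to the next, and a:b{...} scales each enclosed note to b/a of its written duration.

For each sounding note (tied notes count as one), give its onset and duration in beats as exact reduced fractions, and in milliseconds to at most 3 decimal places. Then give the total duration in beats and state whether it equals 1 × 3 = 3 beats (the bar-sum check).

1) 0.0ms=0b +782.609ms=3/2b
2) 782.609ms=3/2b +782.609ms=3/2b
Σ=3b of 3 (115bpm 3/8) — PASS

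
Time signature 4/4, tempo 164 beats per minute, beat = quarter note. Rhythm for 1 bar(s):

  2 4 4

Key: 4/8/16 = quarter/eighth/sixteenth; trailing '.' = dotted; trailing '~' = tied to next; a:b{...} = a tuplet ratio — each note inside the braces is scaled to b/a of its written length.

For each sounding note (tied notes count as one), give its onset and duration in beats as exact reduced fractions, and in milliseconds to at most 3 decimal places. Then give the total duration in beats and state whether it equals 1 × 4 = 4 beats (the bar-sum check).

1) 0.0ms=0b +731.707ms=2b
2) 731.707ms=2b +365.854ms=1b
3) 1097.561ms=3b +365.854ms=1b
Σ=4b of 4 (164bpm 4/4) — PASS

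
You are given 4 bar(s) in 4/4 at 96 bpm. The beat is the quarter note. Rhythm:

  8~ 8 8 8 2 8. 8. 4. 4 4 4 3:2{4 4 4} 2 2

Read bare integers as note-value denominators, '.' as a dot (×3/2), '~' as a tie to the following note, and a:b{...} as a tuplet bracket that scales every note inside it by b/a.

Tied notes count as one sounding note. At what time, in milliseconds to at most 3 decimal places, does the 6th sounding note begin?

1. 0.0ms @ 0 + 625.0ms (1)
2. 625.0ms @ 1 + 312.5ms (1/2)
3. 937.5ms @ 3/2 + 312.5ms (1/2)
4. 1250.0ms @ 2 + 1250.0ms (2)
5. 2500.0ms @ 4 + 468.75ms (3/4)
6. 2968.75ms @ 19/4 + 468.75ms (3/4)
7. 3437.5ms @ 11/2 + 937.5ms (3/2)
8. 4375.0ms @ 7 + 625.0ms (1)
9. 5000.0ms @ 8 + 625.0ms (1)
10. 5625.0ms @ 9 + 625.0ms (1)
11. 6250.0ms @ 10 + 416.667ms (2/3)
12. 6666.667ms @ 32/3 + 416.667ms (2/3)
13. 7083.333ms @ 34/3 + 416.667ms (2/3)
14. 7500.0ms @ 12 + 1250.0ms (2)
15. 8750.0ms @ 14 + 1250.0ms (2)

note 6 onset = 19/4b = 2968.75ms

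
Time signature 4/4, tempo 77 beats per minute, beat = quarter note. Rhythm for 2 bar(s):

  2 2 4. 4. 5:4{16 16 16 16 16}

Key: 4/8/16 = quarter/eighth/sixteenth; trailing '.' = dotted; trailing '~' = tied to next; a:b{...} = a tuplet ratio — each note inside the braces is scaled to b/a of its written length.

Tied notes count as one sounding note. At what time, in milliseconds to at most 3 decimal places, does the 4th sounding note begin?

note 4 onset = 11/2b = 4285.714ms

1. 0.0ms @ 0 + 1558.442ms (2)
2. 1558.442ms @ 2 + 1558.442ms (2)
3. 3116.883ms @ 4 + 1168.831ms (3/2)
4. 4285.714ms @ 11/2 + 1168.831ms (3/2)
5. 5454.545ms @ 7 + 155.844ms (1/5)
6. 5610.39ms @ 36/5 + 155.844ms (1/5)
7. 5766.234ms @ 37/5 + 155.844ms (1/5)
8. 5922.078ms @ 38/5 + 155.844ms (1/5)
9. 6077.922ms @ 39/5 + 155.844ms (1/5)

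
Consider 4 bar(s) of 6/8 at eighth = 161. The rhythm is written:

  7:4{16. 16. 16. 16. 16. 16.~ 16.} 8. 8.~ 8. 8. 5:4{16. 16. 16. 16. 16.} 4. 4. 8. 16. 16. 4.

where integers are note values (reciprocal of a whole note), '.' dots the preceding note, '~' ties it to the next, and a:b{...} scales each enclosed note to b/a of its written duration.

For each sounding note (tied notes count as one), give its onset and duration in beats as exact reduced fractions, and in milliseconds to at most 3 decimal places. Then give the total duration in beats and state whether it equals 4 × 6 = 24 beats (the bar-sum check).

1) 0.0ms=0b +159.716ms=3/7b
2) 159.716ms=3/7b +159.716ms=3/7b
3) 319.432ms=6/7b +159.716ms=3/7b
4) 479.148ms=9/7b +159.716ms=3/7b
5) 638.864ms=12/7b +159.716ms=3/7b
6) 798.58ms=15/7b +319.432ms=6/7b
7) 1118.012ms=3b +559.006ms=3/2b
8) 1677.019ms=9/2b +1118.012ms=3b
9) 2795.031ms=15/2b +559.006ms=3/2b
10) 3354.037ms=9b +223.602ms=3/5b
11) 3577.64ms=48/5b +223.602ms=3/5b
12) 3801.242ms=51/5b +223.602ms=3/5b
13) 4024.845ms=54/5b +223.602ms=3/5b
14) 4248.447ms=57/5b +223.602ms=3/5b
15) 4472.05ms=12b +1118.012ms=3b
16) 5590.062ms=15b +1118.012ms=3b
17) 6708.075ms=18b +559.006ms=3/2b
18) 7267.081ms=39/2b +279.503ms=3/4b
19) 7546.584ms=81/4b +279.503ms=3/4b
20) 7826.087ms=21b +1118.012ms=3b
Σ=24b of 24 (161bpm 6/8) — PASS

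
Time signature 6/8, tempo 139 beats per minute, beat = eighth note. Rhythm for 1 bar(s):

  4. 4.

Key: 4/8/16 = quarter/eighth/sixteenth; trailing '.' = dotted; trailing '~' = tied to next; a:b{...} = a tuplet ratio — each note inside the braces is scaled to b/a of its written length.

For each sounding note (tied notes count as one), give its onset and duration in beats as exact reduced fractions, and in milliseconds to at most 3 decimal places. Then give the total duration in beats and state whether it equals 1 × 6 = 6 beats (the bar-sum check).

1) 0.0ms=0b +1294.964ms=3b
2) 1294.964ms=3b +1294.964ms=3b
Σ=6b of 6 (139bpm 6/8) — PASS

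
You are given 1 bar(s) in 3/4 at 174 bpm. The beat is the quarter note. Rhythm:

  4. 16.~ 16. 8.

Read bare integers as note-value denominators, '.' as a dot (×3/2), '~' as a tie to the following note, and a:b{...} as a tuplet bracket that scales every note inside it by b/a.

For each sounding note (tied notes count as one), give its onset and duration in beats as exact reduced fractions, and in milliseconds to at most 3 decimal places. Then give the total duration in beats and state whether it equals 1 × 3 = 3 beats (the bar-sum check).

1) 0.0ms=0b +517.241ms=3/2b
2) 517.241ms=3/2b +258.621ms=3/4b
3) 775.862ms=9/4b +258.621ms=3/4b
Σ=3b of 3 (174bpm 3/4) — PASS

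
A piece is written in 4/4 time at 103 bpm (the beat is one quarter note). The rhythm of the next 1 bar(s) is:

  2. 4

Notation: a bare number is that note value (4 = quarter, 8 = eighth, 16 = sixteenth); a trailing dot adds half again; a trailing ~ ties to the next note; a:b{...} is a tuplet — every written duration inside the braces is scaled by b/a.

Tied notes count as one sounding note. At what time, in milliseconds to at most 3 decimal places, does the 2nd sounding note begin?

note 2 onset = 3b = 1747.573ms

1. 0.0ms @ 0 + 1747.573ms (3)
2. 1747.573ms @ 3 + 582.524ms (1)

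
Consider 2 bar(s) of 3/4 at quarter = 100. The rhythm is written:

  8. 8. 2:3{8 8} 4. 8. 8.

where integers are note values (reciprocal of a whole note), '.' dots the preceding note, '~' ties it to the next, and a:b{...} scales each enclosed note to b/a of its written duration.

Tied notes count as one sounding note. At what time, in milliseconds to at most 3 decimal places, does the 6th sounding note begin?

1. 0.0ms @ 0 + 450.0ms (3/4)
2. 450.0ms @ 3/4 + 450.0ms (3/4)
3. 900.0ms @ 3/2 + 450.0ms (3/4)
4. 1350.0ms @ 9/4 + 450.0ms (3/4)
5. 1800.0ms @ 3 + 900.0ms (3/2)
6. 2700.0ms @ 9/2 + 450.0ms (3/4)
7. 3150.0ms @ 21/4 + 450.0ms (3/4)

note 6 onset = 9/2b = 2700.0ms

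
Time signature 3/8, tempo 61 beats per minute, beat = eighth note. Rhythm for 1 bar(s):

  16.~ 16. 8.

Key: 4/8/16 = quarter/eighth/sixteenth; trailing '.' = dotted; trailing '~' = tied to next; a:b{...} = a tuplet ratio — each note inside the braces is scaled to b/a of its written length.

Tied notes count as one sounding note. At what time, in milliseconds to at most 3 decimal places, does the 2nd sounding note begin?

1. 0.0ms @ 0 + 1475.41ms (3/2)
2. 1475.41ms @ 3/2 + 1475.41ms (3/2)

note 2 onset = 3/2b = 1475.41ms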